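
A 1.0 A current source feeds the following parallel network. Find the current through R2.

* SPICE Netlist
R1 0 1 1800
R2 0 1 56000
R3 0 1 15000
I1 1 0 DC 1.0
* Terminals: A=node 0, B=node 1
All resistors sit directly between nodes 0 and 1, so they are in parallel and share one voltage V; the full source current 1 A splits among them.
1/R_par = 1/1800 + 1/56000 + 1/15000 = 0.0006401 S  =>  R_par = 1562 Ω
V = I × R_par = 1 × 1562 = 1562 V
I_R2 = V/R2 = 1562/56000 = 0.0279 A

Final answer: 0.0279 A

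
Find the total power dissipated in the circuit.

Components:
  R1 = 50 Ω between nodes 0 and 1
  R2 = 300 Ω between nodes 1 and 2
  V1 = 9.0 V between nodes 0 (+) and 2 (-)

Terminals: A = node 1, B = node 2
Nodal analysis, taking node 2 as the 0 V reference.
Source V1 fixes V_0 = 9 V.
KCL at each unknown node (sum of currents leaving = 0; resistances in Ω):
  Node 1: (V_1 - 9)/50 + (V_1 - 0)/300 = 0
Collecting terms: 0.02333 × V_1 = 0.18  =>  V_1 = 7.714 V
Power in each resistor, P = (ΔV)²/R:
  P_R1 = (9 - 7.714)²/50 = 0.03306 W
  P_R2 = (7.714 - 0)²/300 = 0.1984 W
P_total = P_R1 + P_R2 = 0.2314 W

Final answer: 0.2314 W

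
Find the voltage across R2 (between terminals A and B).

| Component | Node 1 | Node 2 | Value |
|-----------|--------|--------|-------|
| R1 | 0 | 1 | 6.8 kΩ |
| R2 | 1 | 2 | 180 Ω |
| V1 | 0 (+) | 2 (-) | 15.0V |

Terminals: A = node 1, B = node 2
R1 and R2 are in series across V1 (node 0 → node 1 → node 2), and the output A–B is taken across R2, so this is a voltage divider.
Series current: I = V1/(R1 + R2) = 15/(6800 + 180) = 15/6980 = 0.002149 A
V_R2 = I × R2 = V1 × R2/(R1 + R2) = 15 × 180/6980 = 0.3868 V

Final answer: 0.3868 V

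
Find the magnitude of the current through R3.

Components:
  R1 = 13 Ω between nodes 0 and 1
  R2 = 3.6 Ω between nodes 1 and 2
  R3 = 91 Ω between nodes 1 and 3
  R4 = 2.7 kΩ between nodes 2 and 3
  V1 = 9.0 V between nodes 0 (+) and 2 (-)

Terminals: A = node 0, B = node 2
Nodal analysis, taking node 2 as the 0 V reference.
Source V1 fixes V_0 = 9 V.
KCL at each unknown node (sum of currents leaving = 0; resistances in Ω):
  Node 1: (V_1 - 9)/13 + (V_1 - 0)/3.6 + (V_1 - V_3)/91 = 0
  Node 3: (V_3 - V_1)/91 + (V_3 - 0)/2700 = 0
Collecting terms (coefficients in siemens):
  0.3657·V_1 - 0.01099·V_3 = 0.6923
  0.01136·V_3 - 0.01099·V_1 = 0
Determinant D = (0.3657)(0.01136) - (-0.01099)(-0.01099) = 0.004033
V_1 = [(0.6923)(0.01136) - (-0.01099)(0)]/D = 1.95 V
V_3 = [(0.3657)(0) - (0.6923)(-0.01099)]/D = 1.886 V
I_R3 = (V_1 - V_3)/R3 = (1.95 - 1.886)/91 = 0.0006986 A
|I_R3| = 0.0006986 A

Final answer: |I_R3| = 0.0006986 A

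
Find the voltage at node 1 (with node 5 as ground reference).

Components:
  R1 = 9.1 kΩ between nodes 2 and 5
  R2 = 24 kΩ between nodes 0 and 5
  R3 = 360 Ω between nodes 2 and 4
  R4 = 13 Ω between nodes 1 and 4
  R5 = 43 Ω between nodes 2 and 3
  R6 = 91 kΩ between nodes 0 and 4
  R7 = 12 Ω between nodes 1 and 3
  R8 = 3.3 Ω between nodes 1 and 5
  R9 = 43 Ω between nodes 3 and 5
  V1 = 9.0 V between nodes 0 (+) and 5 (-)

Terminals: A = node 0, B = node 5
Nodal analysis, taking node 5 as the 0 V reference.
Source V1 fixes V_0 = 9 V.
KCL at each unknown node (sum of currents leaving = 0; resistances in Ω):
  Node 1: (V_1 - V_4)/13 + (V_1 - V_3)/12 + (V_1 - 0)/3.3 = 0
  Node 2: (V_2 - 0)/9100 + (V_2 - V_4)/360 + (V_2 - V_3)/43 = 0
  Node 3: (V_3 - V_2)/43 + (V_3 - V_1)/12 + (V_3 - 0)/43 = 0
  Node 4: (V_4 - V_2)/360 + (V_4 - V_1)/13 + (V_4 - 9)/91000 = 0
Collecting terms (coefficients in siemens):
  0.4633·V_1 - 0.08333·V_3 - 0.07692·V_4 = 0
  0.02614·V_2 - 0.02326·V_3 - 0.002778·V_4 = 0
  0.1298·V_3 - 0.08333·V_1 - 0.02326·V_2 = 0
  0.07971·V_4 - 0.07692·V_1 - 0.002778·V_2 = 0.0000989
Solving these 4 simultaneous equations (Gaussian elimination) gives:
  V_1 = 0.0003056 V, V_2 = 0.0004034 V, V_3 = 0.0002684 V, V_4 = 0.00155 V
The requested potential is V_1 = 0.0003056 V.

Final answer: V_1 = 0.0003056 V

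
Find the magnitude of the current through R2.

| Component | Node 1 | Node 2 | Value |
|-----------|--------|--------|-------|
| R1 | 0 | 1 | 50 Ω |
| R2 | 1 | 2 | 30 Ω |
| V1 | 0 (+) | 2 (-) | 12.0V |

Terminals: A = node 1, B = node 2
Nodal analysis, taking node 2 as the 0 V reference.
Source V1 fixes V_0 = 12 V.
KCL at each unknown node (sum of currents leaving = 0; resistances in Ω):
  Node 1: (V_1 - 12)/50 + (V_1 - 0)/30 = 0
Collecting terms: 0.05333 × V_1 = 0.24  =>  V_1 = 4.5 V
I_R2 = (V_1 - V_2)/R2 = (4.5 - 0)/30 = 0.15 A
|I_R2| = 0.15 A

Final answer: |I_R2| = 0.15 A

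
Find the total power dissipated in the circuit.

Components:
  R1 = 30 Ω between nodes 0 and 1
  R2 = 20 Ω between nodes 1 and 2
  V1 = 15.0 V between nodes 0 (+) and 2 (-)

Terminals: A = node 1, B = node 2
Nodal analysis, taking node 2 as the 0 V reference.
Source V1 fixes V_0 = 15 V.
KCL at each unknown node (sum of currents leaving = 0; resistances in Ω):
  Node 1: (V_1 - 15)/30 + (V_1 - 0)/20 = 0
Collecting terms: 0.08333 × V_1 = 0.5  =>  V_1 = 6 V
Power in each resistor, P = (ΔV)²/R:
  P_R1 = (15 - 6)²/30 = 2.7 W
  P_R2 = (6 - 0)²/20 = 1.8 W
P_total = P_R1 + P_R2 = 4.5 W

Final answer: 4.5 W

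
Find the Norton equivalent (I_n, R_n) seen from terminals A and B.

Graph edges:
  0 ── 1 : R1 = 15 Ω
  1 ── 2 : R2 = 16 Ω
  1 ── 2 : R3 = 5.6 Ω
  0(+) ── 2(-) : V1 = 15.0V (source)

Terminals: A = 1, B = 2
Find the Thévenin equivalent first; then I_n = V_th/R_th and R_n = R_th.
Step 1 — V_th is the open-circuit voltage V_A - V_B (nothing connected across the terminals).
Nodal analysis, taking node 2 as the 0 V reference.
Source V1 fixes V_0 = 15 V.
KCL at each unknown node (sum of currents leaving = 0; resistances in Ω):
  Node 1: (V_1 - 15)/15 + (V_1 - 0)/16 + (V_1 - 0)/5.6 = 0
Collecting terms: 0.3077 × V_1 = 1  =>  V_1 = 3.25 V
V_th = V_1 - V_2 = 3.25 - 0 = 3.25 V
Step 2 — R_th: zero the source — replace V1 by a short circuit (node 2 merges into node 0) — and find the resistance seen between A (node 1) and B (node 0).
Reduce the network between node 1 (A) and node 0 (B) by series/parallel combination:
  Rp1 = R1 ‖ R2 ‖ R3 (parallel, all between nodes 0 and 1) = 1/(1/15 + 1/16 + 1/5.6) = 3.25 Ω
R_th = 3.25 Ω
I_n = V_th/R_th = 3.25/3.25 = 1 A, and R_n = R_th = 3.25 Ω

Final answer: I_n = 1 A, R_n = 3.25 Ω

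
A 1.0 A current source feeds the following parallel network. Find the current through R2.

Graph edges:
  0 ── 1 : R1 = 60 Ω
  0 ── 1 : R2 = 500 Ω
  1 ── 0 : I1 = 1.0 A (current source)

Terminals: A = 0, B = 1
All resistors sit directly between nodes 0 and 1, so they are in parallel and share one voltage V; the full source current 1 A splits among them.
1/R_par = 1/60 + 1/500 = 0.01867 S  =>  R_par = 53.57 Ω
V = I × R_par = 1 × 53.57 = 53.57 V
I_R2 = V/R2 = 53.57/500 = 0.1071 A

Final answer: 0.1071 A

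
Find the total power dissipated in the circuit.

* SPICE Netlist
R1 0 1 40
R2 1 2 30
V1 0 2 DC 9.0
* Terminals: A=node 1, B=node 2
Nodal analysis, taking node 2 as the 0 V reference.
Source V1 fixes V_0 = 9 V.
KCL at each unknown node (sum of currents leaving = 0; resistances in Ω):
  Node 1: (V_1 - 9)/40 + (V_1 - 0)/30 = 0
Collecting terms: 0.05833 × V_1 = 0.225  =>  V_1 = 3.857 V
Power in each resistor, P = (ΔV)²/R:
  P_R1 = (9 - 3.857)²/40 = 0.6612 W
  P_R2 = (3.857 - 0)²/30 = 0.4959 W
P_total = P_R1 + P_R2 = 1.157 W

Final answer: 1.157 W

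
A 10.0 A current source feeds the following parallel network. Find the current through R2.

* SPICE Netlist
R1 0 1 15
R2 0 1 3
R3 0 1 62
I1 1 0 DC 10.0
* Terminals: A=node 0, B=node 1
All resistors sit directly between nodes 0 and 1, so they are in parallel and share one voltage V; the full source current 10 A splits among them.
1/R_par = 1/15 + 1/3 + 1/62 = 0.4161 S  =>  R_par = 2.403 Ω
V = I × R_par = 10 × 2.403 = 24.03 V
I_R2 = V/R2 = 24.03/3 = 8.01 A

Final answer: 8.01 A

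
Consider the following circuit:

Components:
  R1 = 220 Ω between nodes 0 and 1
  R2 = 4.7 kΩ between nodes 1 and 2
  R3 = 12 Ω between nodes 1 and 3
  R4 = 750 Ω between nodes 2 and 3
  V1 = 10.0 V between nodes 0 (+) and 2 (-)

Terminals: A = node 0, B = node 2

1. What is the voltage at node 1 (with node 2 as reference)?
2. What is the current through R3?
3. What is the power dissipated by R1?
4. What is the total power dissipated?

Nodal analysis, taking node 2 as the 0 V reference.
Source V1 fixes V_0 = 10 V.
KCL at each unknown node (sum of currents leaving = 0; resistances in Ω):
  Node 1: (V_1 - 10)/220 + (V_1 - 0)/4700 + (V_1 - V_3)/12 = 0
  Node 3: (V_3 - V_1)/12 + (V_3 - 0)/750 = 0
Collecting terms (coefficients in siemens):
  0.08809·V_1 - 0.08333·V_3 = 0.04545
  0.08467·V_3 - 0.08333·V_1 = 0
Determinant D = (0.08809)(0.08467) - (-0.08333)(-0.08333) = 0.000514
V_1 = [(0.04545)(0.08467) - (-0.08333)(0)]/D = 7.488 V
V_3 = [(0.08809)(0) - (0.04545)(-0.08333)]/D = 7.37 V
Part 1:
  Read off the nodal solution: V_1 = 7.488 V
Part 2:
  I_R3 = (V_1 - V_3)/R3 = (7.488 - 7.37)/12 = 0.009826 A
  Magnitude: I_R3 = 0.009826 A
Part 3:
  I_R1 = (V_0 - V_1)/R1 = (10 - 7.488)/220 = 0.01142 A
  P_R1 = I_R1² × R1 = (0.01142)² × 220 = 0.02869 W
Part 4:
  Power in each resistor, P = (ΔV)²/R:
    P_R1 = (10 - 7.488)²/220 = 0.02869 W
    P_R2 = (7.488 - 0)²/4700 = 0.01193 W
    P_R3 = (7.488 - 7.37)²/12 = 0.001159 W
    P_R4 = (0 - 7.37)²/750 = 0.07242 W
  P_total = P_R1 + P_R2 + P_R3 + P_R4 = 0.1142 W

Final answers:
1. V_1 = 7.488 V
2. I_R3 = 0.009826 A
3. P_R1 = 0.02869 W
4. P_total = 0.1142 W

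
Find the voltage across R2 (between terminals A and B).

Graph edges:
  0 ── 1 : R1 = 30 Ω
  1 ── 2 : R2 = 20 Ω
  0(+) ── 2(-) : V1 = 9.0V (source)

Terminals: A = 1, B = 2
R1 and R2 are in series across V1 (node 0 → node 1 → node 2), and the output A–B is taken across R2, so this is a voltage divider.
Series current: I = V1/(R1 + R2) = 9/(30 + 20) = 9/50 = 0.18 A
V_R2 = I × R2 = V1 × R2/(R1 + R2) = 9 × 20/50 = 3.6 V

Final answer: 3.6 V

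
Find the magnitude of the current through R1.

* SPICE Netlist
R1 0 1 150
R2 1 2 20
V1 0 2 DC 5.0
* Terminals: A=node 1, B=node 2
Nodal analysis, taking node 2 as the 0 V reference.
Source V1 fixes V_0 = 5 V.
KCL at each unknown node (sum of currents leaving = 0; resistances in Ω):
  Node 1: (V_1 - 5)/150 + (V_1 - 0)/20 = 0
Collecting terms: 0.05667 × V_1 = 0.03333  =>  V_1 = 0.5882 V
I_R1 = (V_0 - V_1)/R1 = (5 - 0.5882)/150 = 0.02941 A
|I_R1| = 0.02941 A

Final answer: |I_R1| = 0.02941 A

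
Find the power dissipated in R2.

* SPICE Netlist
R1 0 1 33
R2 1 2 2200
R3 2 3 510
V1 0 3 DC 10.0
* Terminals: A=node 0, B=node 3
Nodal analysis, taking node 3 as the 0 V reference.
Source V1 fixes V_0 = 10 V.
KCL at each unknown node (sum of currents leaving = 0; resistances in Ω):
  Node 1: (V_1 - 10)/33 + (V_1 - V_2)/2200 = 0
  Node 2: (V_2 - V_1)/2200 + (V_2 - 0)/510 = 0
Collecting terms (coefficients in siemens):
  0.03076·V_1 - 0.0004545·V_2 = 0.303
  0.002415·V_2 - 0.0004545·V_1 = 0
Determinant D = (0.03076)(0.002415) - (-0.0004545)(-0.0004545) = 0.00007408
V_1 = [(0.303)(0.002415) - (-0.0004545)(0)]/D = 9.88 V
V_2 = [(0.03076)(0) - (0.303)(-0.0004545)]/D = 1.859 V
I_R2 = (V_1 - V_2)/R2 = (9.88 - 1.859)/2200 = 0.003646 A
P_R2 = I_R2² × R2 = (0.003646)² × 2200 = 0.02924 W

Final answer: 0.02924 W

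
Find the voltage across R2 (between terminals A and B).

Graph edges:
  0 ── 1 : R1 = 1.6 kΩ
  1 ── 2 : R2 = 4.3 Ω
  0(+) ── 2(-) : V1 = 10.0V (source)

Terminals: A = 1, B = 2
R1 and R2 are in series across V1 (node 0 → node 1 → node 2), and the output A–B is taken across R2, so this is a voltage divider.
Series current: I = V1/(R1 + R2) = 10/(1600 + 4.3) = 10/1604 = 0.006233 A
V_R2 = I × R2 = V1 × R2/(R1 + R2) = 10 × 4.3/1604 = 0.0268 V

Final answer: 0.0268 V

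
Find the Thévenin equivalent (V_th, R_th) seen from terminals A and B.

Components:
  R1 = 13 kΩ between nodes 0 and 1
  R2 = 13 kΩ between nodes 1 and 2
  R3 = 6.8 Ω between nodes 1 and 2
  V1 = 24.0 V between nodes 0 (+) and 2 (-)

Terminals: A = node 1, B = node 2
Step 1 — V_th is the open-circuit voltage V_A - V_B (nothing connected across the terminals).
Nodal analysis, taking node 2 as the 0 V reference.
Source V1 fixes V_0 = 24 V.
KCL at each unknown node (sum of currents leaving = 0; resistances in Ω):
  Node 1: (V_1 - 24)/13000 + (V_1 - 0)/13000 + (V_1 - 0)/6.8 = 0
Collecting terms: 0.1472 × V_1 = 0.001846  =>  V_1 = 0.01254 V
V_th = V_1 - V_2 = 0.01254 - 0 = 0.01254 V
Step 2 — R_th: zero the source — replace V1 by a short circuit (node 2 merges into node 0) — and find the resistance seen between A (node 1) and B (node 0).
Reduce the network between node 1 (A) and node 0 (B) by series/parallel combination:
  Rp1 = R1 ‖ R2 ‖ R3 (parallel, all between nodes 0 and 1) = 1/(1/13000 + 1/13000 + 1/6.8) = 6.793 Ω
R_th = 6.793 Ω

Final answer: V_th = 0.01254 V, R_th = 6.793 Ω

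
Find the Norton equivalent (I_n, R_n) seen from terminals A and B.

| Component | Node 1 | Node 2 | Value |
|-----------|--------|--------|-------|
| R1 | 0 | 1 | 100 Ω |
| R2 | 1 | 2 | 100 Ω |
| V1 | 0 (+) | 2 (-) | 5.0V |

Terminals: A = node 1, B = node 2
Find the Thévenin equivalent first; then I_n = V_th/R_th and R_n = R_th.
Step 1 — V_th is the open-circuit voltage V_A - V_B (nothing connected across the terminals).
Nodal analysis, taking node 2 as the 0 V reference.
Source V1 fixes V_0 = 5 V.
KCL at each unknown node (sum of currents leaving = 0; resistances in Ω):
  Node 1: (V_1 - 5)/100 + (V_1 - 0)/100 = 0
Collecting terms: 0.02 × V_1 = 0.05  =>  V_1 = 2.5 V
V_th = V_1 - V_2 = 2.5 - 0 = 2.5 V
Step 2 — R_th: zero the source — replace V1 by a short circuit (node 2 merges into node 0) — and find the resistance seen between A (node 1) and B (node 0).
Reduce the network between node 1 (A) and node 0 (B) by series/parallel combination:
  Rp1 = R1 ‖ R2 (parallel, both between nodes 0 and 1) = 1/(1/100 + 1/100) = 50 Ω
R_th = 50 Ω
I_n = V_th/R_th = 2.5/50 = 0.05 A, and R_n = R_th = 50 Ω

Final answer: I_n = 0.05 A, R_n = 50 Ω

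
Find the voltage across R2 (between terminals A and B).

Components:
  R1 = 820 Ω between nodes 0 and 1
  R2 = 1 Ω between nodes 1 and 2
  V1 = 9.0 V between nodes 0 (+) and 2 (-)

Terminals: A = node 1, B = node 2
R1 and R2 are in series across V1 (node 0 → node 1 → node 2), and the output A–B is taken across R2, so this is a voltage divider.
Series current: I = V1/(R1 + R2) = 9/(820 + 1) = 9/821 = 0.01096 A
V_R2 = I × R2 = V1 × R2/(R1 + R2) = 9 × 1/821 = 0.01096 V

Final answer: 0.01096 V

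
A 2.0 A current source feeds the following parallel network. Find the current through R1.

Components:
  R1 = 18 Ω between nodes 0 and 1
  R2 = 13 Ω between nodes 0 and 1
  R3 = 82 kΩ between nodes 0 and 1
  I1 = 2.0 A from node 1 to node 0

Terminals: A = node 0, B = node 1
All resistors sit directly between nodes 0 and 1, so they are in parallel and share one voltage V; the full source current 2 A splits among them.
1/R_par = 1/18 + 1/13 + 1/82000 = 0.1325 S  =>  R_par = 7.548 Ω
V = I × R_par = 2 × 7.548 = 15.1 V
I_R1 = V/R1 = 15.1/18 = 0.8386 A

Final answer: 0.8386 A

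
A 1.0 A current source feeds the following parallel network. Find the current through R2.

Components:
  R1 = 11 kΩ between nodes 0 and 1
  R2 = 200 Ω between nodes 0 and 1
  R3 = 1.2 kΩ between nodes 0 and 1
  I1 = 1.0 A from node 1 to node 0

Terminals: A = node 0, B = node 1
All resistors sit directly between nodes 0 and 1, so they are in parallel and share one voltage V; the full source current 1 A splits among them.
1/R_par = 1/11000 + 1/200 + 1/1200 = 0.005924 S  =>  R_par = 168.8 Ω
V = I × R_par = 1 × 168.8 = 168.8 V
I_R2 = V/R2 = 168.8/200 = 0.844 A

Final answer: 0.844 A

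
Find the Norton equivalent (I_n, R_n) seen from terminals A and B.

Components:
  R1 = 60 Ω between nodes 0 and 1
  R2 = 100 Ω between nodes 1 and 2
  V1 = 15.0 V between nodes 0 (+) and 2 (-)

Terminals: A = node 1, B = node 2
Find the Thévenin equivalent first; then I_n = V_th/R_th and R_n = R_th.
Step 1 — V_th is the open-circuit voltage V_A - V_B (nothing connected across the terminals).
Nodal analysis, taking node 2 as the 0 V reference.
Source V1 fixes V_0 = 15 V.
KCL at each unknown node (sum of currents leaving = 0; resistances in Ω):
  Node 1: (V_1 - 15)/60 + (V_1 - 0)/100 = 0
Collecting terms: 0.02667 × V_1 = 0.25  =>  V_1 = 9.375 V
V_th = V_1 - V_2 = 9.375 - 0 = 9.375 V
Step 2 — R_th: zero the source — replace V1 by a short circuit (node 2 merges into node 0) — and find the resistance seen between A (node 1) and B (node 0).
Reduce the network between node 1 (A) and node 0 (B) by series/parallel combination:
  Rp1 = R1 ‖ R2 (parallel, both between nodes 0 and 1) = 1/(1/60 + 1/100) = 37.5 Ω
R_th = 37.5 Ω
I_n = V_th/R_th = 9.375/37.5 = 0.25 A, and R_n = R_th = 37.5 Ω

Final answer: I_n = 0.25 A, R_n = 37.5 Ω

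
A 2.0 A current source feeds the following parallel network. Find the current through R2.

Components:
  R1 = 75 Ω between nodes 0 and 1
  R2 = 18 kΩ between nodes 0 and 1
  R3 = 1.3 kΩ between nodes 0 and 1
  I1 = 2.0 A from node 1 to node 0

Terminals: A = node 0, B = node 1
All resistors sit directly between nodes 0 and 1, so they are in parallel and share one voltage V; the full source current 2 A splits among them.
1/R_par = 1/75 + 1/18000 + 1/1300 = 0.01416 S  =>  R_par = 70.63 Ω
V = I × R_par = 2 × 70.63 = 141.3 V
I_R2 = V/R2 = 141.3/18000 = 0.007848 A

Final answer: 0.007848 A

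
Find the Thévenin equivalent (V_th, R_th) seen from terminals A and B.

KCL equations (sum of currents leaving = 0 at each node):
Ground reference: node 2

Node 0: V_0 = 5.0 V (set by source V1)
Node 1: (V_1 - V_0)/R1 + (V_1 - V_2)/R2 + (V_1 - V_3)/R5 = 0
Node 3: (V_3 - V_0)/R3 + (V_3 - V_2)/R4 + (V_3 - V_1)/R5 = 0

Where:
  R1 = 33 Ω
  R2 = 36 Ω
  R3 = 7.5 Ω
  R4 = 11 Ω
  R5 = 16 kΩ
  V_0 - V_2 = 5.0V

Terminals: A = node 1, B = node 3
Step 1 — V_th is the open-circuit voltage V_A - V_B (nothing connected across the terminals).
Nodal analysis, taking node 2 as the 0 V reference.
Source V1 fixes V_0 = 5 V.
KCL at each unknown node (sum of currents leaving = 0; resistances in Ω):
  Node 1: (V_1 - 5)/33 + (V_1 - 0)/36 + (V_1 - V_3)/16000 = 0
  Node 3: (V_3 - 5)/7.5 + (V_3 - 0)/11 + (V_3 - V_1)/16000 = 0
Collecting terms (coefficients in siemens):
  0.05814·V_1 - 0.0000625·V_3 = 0.1515
  0.2243·V_3 - 0.0000625·V_1 = 0.6667
Determinant D = (0.05814)(0.2243) - (-0.0000625)(-0.0000625) = 0.01304
V_1 = [(0.1515)(0.2243) - (-0.0000625)(0.6667)]/D = 2.609 V
V_3 = [(0.05814)(0.6667) - (0.1515)(-0.0000625)]/D = 2.973 V
V_th = V_1 - V_3 = 2.609 - 2.973 = -0.3638 V
Step 2 — R_th: zero the source — replace V1 by a short circuit (node 2 merges into node 0) — and find the resistance seen between A (node 1) and B (node 3).
Reduce the network between node 1 (A) and node 3 (B) by series/parallel combination:
  Rp1 = R1 ‖ R2 (parallel, both between nodes 0 and 1) = 1/(1/33 + 1/36) = 17.22 Ω
  Rp2 = R3 ‖ R4 (parallel, both between nodes 0 and 3) = 1/(1/7.5 + 1/11) = 4.459 Ω
  Rs1 = Rp1 + Rp2 (series, joined only at node 0) = 17.22 + 4.459 = 21.68 Ω
  Rp3 = R5 ‖ Rs1 (parallel, both between nodes 1 and 3) = 1/(1/16000 + 1/21.68) = 21.65 Ω
R_th = 21.65 Ω

Final answer: V_th = -0.3638 V, R_th = 21.65 Ω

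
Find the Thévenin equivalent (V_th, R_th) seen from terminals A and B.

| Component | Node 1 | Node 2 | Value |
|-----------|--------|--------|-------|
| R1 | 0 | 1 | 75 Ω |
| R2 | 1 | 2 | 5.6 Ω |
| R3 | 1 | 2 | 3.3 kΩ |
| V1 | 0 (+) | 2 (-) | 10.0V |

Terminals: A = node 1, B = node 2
Step 1 — V_th is the open-circuit voltage V_A - V_B (nothing connected across the terminals).
Nodal analysis, taking node 2 as the 0 V reference.
Source V1 fixes V_0 = 10 V.
KCL at each unknown node (sum of currents leaving = 0; resistances in Ω):
  Node 1: (V_1 - 10)/75 + (V_1 - 0)/5.6 + (V_1 - 0)/3300 = 0
Collecting terms: 0.1922 × V_1 = 0.1333  =>  V_1 = 0.6937 V
V_th = V_1 - V_2 = 0.6937 - 0 = 0.6937 V
Step 2 — R_th: zero the source — replace V1 by a short circuit (node 2 merges into node 0) — and find the resistance seen between A (node 1) and B (node 0).
Reduce the network between node 1 (A) and node 0 (B) by series/parallel combination:
  Rp1 = R1 ‖ R2 ‖ R3 (parallel, all between nodes 0 and 1) = 1/(1/75 + 1/5.6 + 1/3300) = 5.203 Ω
R_th = 5.203 Ω

Final answer: V_th = 0.6937 V, R_th = 5.203 Ω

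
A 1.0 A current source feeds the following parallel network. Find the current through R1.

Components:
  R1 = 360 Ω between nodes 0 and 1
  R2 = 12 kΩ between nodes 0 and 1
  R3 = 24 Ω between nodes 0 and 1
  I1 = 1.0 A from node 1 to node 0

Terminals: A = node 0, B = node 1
All resistors sit directly between nodes 0 and 1, so they are in parallel and share one voltage V; the full source current 1 A splits among them.
1/R_par = 1/360 + 1/12000 + 1/24 = 0.04453 S  =>  R_par = 22.46 Ω
V = I × R_par = 1 × 22.46 = 22.46 V
I_R1 = V/R1 = 22.46/360 = 0.06238 A

Final answer: 0.06238 A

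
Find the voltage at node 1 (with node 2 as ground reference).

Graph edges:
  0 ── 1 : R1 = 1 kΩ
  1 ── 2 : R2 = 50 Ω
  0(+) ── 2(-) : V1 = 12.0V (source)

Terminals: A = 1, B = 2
Nodal analysis, taking node 2 as the 0 V reference.
Source V1 fixes V_0 = 12 V.
KCL at each unknown node (sum of currents leaving = 0; resistances in Ω):
  Node 1: (V_1 - 12)/1000 + (V_1 - 0)/50 = 0
Collecting terms: 0.021 × V_1 = 0.012  =>  V_1 = 0.5714 V
The requested potential is V_1 = 0.5714 V.

Final answer: V_1 = 0.5714 V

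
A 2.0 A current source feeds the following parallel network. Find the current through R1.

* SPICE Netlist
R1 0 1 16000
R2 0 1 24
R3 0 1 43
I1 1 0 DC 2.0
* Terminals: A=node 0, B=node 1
All resistors sit directly between nodes 0 and 1, so they are in parallel and share one voltage V; the full source current 2 A splits among them.
1/R_par = 1/16000 + 1/24 + 1/43 = 0.06498 S  =>  R_par = 15.39 Ω
V = I × R_par = 2 × 15.39 = 30.78 V
I_R1 = V/R1 = 30.78/16000 = 0.001924 A

Final answer: 0.001924 A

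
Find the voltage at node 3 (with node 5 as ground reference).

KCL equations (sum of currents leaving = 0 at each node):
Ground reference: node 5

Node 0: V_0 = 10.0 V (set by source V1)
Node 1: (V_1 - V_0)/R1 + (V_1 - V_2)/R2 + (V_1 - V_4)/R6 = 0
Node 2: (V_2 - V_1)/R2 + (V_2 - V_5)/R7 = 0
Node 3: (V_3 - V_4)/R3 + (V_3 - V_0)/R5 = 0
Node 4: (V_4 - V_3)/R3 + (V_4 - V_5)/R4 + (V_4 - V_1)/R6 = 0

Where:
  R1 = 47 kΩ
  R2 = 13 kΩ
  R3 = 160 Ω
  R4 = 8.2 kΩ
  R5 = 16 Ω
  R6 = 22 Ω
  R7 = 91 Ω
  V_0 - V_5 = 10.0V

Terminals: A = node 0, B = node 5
Nodal analysis, taking node 5 as the 0 V reference.
Source V1 fixes V_0 = 10 V.
KCL at each unknown node (sum of currents leaving = 0; resistances in Ω):
  Node 1: (V_1 - 10)/47000 + (V_1 - V_2)/13000 + (V_1 - V_4)/22 = 0
  Node 2: (V_2 - V_1)/13000 + (V_2 - 0)/91 = 0
  Node 3: (V_3 - V_4)/160 + (V_3 - 10)/16 = 0
  Node 4: (V_4 - V_3)/160 + (V_4 - 0)/8200 + (V_4 - V_1)/22 = 0
Collecting terms (coefficients in siemens):
  0.04555·V_1 - 0.00007692·V_2 - 0.04545·V_4 = 0.0002128
  0.01107·V_2 - 0.00007692·V_1 = 0
  0.06875·V_3 - 0.00625·V_4 = 0.625
  0.05183·V_4 - 0.04545·V_1 - 0.00625·V_3 = 0
Solving these 4 simultaneous equations (Gaussian elimination) gives:
  V_1 = 9.648 V, V_2 = 0.06707 V, V_3 = 9.969 V, V_4 = 9.664 V
The requested potential is V_3 = 9.969 V.

Final answer: V_3 = 9.969 V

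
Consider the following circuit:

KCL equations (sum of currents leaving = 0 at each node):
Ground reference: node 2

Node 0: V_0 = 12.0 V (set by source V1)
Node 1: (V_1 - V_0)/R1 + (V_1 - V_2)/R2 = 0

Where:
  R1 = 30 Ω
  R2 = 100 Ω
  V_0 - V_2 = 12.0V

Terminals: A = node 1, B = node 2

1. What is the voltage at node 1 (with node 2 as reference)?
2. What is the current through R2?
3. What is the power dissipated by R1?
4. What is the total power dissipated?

Nodal analysis, taking node 2 as the 0 V reference.
Source V1 fixes V_0 = 12 V.
KCL at each unknown node (sum of currents leaving = 0; resistances in Ω):
  Node 1: (V_1 - 12)/30 + (V_1 - 0)/100 = 0
Collecting terms: 0.04333 × V_1 = 0.4  =>  V_1 = 9.231 V
Part 1:
  Read off the nodal solution: V_1 = 9.231 V
Part 2:
  I_R2 = (V_1 - V_2)/R2 = (9.231 - 0)/100 = 0.09231 A
  Magnitude: I_R2 = 0.09231 A
Part 3:
  I_R1 = (V_0 - V_1)/R1 = (12 - 9.231)/30 = 0.09231 A
  P_R1 = I_R1² × R1 = (0.09231)² × 30 = 0.2556 W
Part 4:
  Power in each resistor, P = (ΔV)²/R:
    P_R1 = (12 - 9.231)²/30 = 0.2556 W
    P_R2 = (9.231 - 0)²/100 = 0.8521 W
  P_total = P_R1 + P_R2 = 1.108 W

Final answers:
1. V_1 = 9.231 V
2. I_R2 = 0.09231 A
3. P_R1 = 0.2556 W
4. P_total = 1.108 W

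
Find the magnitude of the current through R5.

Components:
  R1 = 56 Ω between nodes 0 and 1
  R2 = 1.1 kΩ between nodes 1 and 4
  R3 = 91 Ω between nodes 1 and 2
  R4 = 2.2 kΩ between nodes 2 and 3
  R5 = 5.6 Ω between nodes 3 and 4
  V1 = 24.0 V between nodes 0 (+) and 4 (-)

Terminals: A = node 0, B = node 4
Nodal analysis, taking node 4 as the 0 V reference.
Source V1 fixes V_0 = 24 V.
KCL at each unknown node (sum of currents leaving = 0; resistances in Ω):
  Node 1: (V_1 - 24)/56 + (V_1 - 0)/1100 + (V_1 - V_2)/91 = 0
  Node 2: (V_2 - V_1)/91 + (V_2 - V_3)/2200 = 0
  Node 3: (V_3 - V_2)/2200 + (V_3 - 0)/5.6 = 0
Collecting terms (coefficients in siemens):
  0.02976·V_1 - 0.01099·V_2 = 0.4286
  0.01144·V_2 - 0.01099·V_1 - 0.0004545·V_3 = 0
  0.179·V_3 - 0.0004545·V_2 = 0
Solving these 3 simultaneous equations (Gaussian elimination) gives:
  V_1 = 22.32 V, V_2 = 21.44 V, V_3 = 0.05442 V
I_R5 = (V_3 - V_4)/R5 = (0.05442 - 0)/5.6 = 0.009718 A
|I_R5| = 0.009718 A

Final answer: |I_R5| = 0.009718 A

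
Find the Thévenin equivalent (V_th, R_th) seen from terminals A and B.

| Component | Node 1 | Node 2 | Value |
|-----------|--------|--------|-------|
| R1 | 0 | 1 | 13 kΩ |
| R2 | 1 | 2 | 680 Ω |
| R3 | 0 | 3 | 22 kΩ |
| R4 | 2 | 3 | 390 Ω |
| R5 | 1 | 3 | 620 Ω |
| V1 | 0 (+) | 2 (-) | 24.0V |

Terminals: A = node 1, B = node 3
Step 1 — V_th is the open-circuit voltage V_A - V_B (nothing connected across the terminals).
Nodal analysis, taking node 2 as the 0 V reference.
Source V1 fixes V_0 = 24 V.
KCL at each unknown node (sum of currents leaving = 0; resistances in Ω):
  Node 1: (V_1 - 24)/13000 + (V_1 - 0)/680 + (V_1 - V_3)/620 = 0
  Node 3: (V_3 - 24)/22000 + (V_3 - 0)/390 + (V_3 - V_1)/620 = 0
Collecting terms (coefficients in siemens):
  0.00316·V_1 - 0.001613·V_3 = 0.001846
  0.004222·V_3 - 0.001613·V_1 = 0.001091
Determinant D = (0.00316)(0.004222) - (-0.001613)(-0.001613) = 0.00001074
V_1 = [(0.001846)(0.004222) - (-0.001613)(0.001091)]/D = 0.8894 V
V_3 = [(0.00316)(0.001091) - (0.001846)(-0.001613)]/D = 0.5981 V
V_th = V_1 - V_3 = 0.8894 - 0.5981 = 0.2913 V
Step 2 — R_th: zero the source — replace V1 by a short circuit (node 2 merges into node 0) — and find the resistance seen between A (node 1) and B (node 3).
Reduce the network between node 1 (A) and node 3 (B) by series/parallel combination:
  Rp1 = R1 ‖ R2 (parallel, both between nodes 0 and 1) = 1/(1/13000 + 1/680) = 646.2 Ω
  Rp2 = R3 ‖ R4 (parallel, both between nodes 0 and 3) = 1/(1/22000 + 1/390) = 383.2 Ω
  Rs1 = Rp1 + Rp2 (series, joined only at node 0) = 646.2 + 383.2 = 1029 Ω
  Rp3 = R5 ‖ Rs1 (parallel, both between nodes 1 and 3) = 1/(1/620 + 1/1029) = 386.9 Ω
R_th = 386.9 Ω

Final answer: V_th = 0.2913 V, R_th = 386.9 Ω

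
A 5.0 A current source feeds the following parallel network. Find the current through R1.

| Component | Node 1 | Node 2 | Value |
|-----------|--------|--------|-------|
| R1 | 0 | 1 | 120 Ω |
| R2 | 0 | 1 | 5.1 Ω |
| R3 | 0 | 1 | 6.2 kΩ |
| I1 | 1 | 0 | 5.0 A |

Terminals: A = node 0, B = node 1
All resistors sit directly between nodes 0 and 1, so they are in parallel and share one voltage V; the full source current 5 A splits among them.
1/R_par = 1/120 + 1/5.1 + 1/6200 = 0.2046 S  =>  R_par = 4.888 Ω
V = I × R_par = 5 × 4.888 = 24.44 V
I_R1 = V/R1 = 24.44/120 = 0.2037 A

Final answer: 0.2037 A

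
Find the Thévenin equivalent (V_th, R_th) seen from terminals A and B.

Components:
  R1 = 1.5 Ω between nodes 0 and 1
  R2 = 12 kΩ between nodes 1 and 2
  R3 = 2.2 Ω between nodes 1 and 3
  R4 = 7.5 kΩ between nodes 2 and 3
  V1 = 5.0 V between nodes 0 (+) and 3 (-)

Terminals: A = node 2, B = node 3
Step 1 — V_th is the open-circuit voltage V_A - V_B (nothing connected across the terminals).
Nodal analysis, taking node 3 as the 0 V reference.
Source V1 fixes V_0 = 5 V.
KCL at each unknown node (sum of currents leaving = 0; resistances in Ω):
  Node 1: (V_1 - 5)/1.5 + (V_1 - V_2)/12000 + (V_1 - 0)/2.2 = 0
  Node 2: (V_2 - V_1)/12000 + (V_2 - 0)/7500 = 0
Collecting terms (coefficients in siemens):
  1.121·V_1 - 0.00008333·V_2 = 3.333
  0.0002167·V_2 - 0.00008333·V_1 = 0
Determinant D = (1.121)(0.0002167) - (-0.00008333)(-0.00008333) = 0.0002429
V_1 = [(3.333)(0.0002167) - (-0.00008333)(0)]/D = 2.973 V
V_2 = [(1.121)(0) - (3.333)(-0.00008333)]/D = 1.143 V
V_th = V_2 - V_3 = 1.143 - 0 = 1.143 V
Step 2 — R_th: zero the source — replace V1 by a short circuit (node 3 merges into node 0) — and find the resistance seen between A (node 2) and B (node 0).
Reduce the network between node 2 (A) and node 0 (B) by series/parallel combination:
  Rp1 = R1 ‖ R3 (parallel, both between nodes 0 and 1) = 1/(1/1.5 + 1/2.2) = 0.8919 Ω
  Rs1 = R2 + Rp1 (series, joined only at node 1) = 12000 + 0.8919 = 12000 Ω
  Rp2 = R4 ‖ Rs1 (parallel, both between nodes 0 and 2) = 1/(1/7500 + 1/12000) = 4616 Ω
R_th = 4.616 kΩ

Final answer: V_th = 1.143 V, R_th = 4.616 kΩ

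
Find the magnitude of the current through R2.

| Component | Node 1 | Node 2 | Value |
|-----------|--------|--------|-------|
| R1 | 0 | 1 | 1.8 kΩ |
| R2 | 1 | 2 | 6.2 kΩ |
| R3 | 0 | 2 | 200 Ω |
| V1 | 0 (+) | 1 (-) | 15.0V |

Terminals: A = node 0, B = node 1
Nodal analysis, taking node 1 as the 0 V reference.
Source V1 fixes V_0 = 15 V.
KCL at each unknown node (sum of currents leaving = 0; resistances in Ω):
  Node 2: (V_2 - 0)/6200 + (V_2 - 15)/200 = 0
Collecting terms: 0.005161 × V_2 = 0.075  =>  V_2 = 14.53 V
I_R2 = (V_1 - V_2)/R2 = (0 - 14.53)/6200 = -0.002344 A
|I_R2| = 0.002344 A

Final answer: |I_R2| = 0.002344 A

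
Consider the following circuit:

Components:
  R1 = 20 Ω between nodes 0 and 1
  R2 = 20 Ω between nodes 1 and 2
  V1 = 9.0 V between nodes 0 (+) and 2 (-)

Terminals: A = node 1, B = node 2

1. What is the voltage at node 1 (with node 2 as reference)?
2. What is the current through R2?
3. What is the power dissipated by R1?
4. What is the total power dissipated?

Nodal analysis, taking node 2 as the 0 V reference.
Source V1 fixes V_0 = 9 V.
KCL at each unknown node (sum of currents leaving = 0; resistances in Ω):
  Node 1: (V_1 - 9)/20 + (V_1 - 0)/20 = 0
Collecting terms: 0.1 × V_1 = 0.45  =>  V_1 = 4.5 V
Part 1:
  Read off the nodal solution: V_1 = 4.5 V
Part 2:
  I_R2 = (V_1 - V_2)/R2 = (4.5 - 0)/20 = 0.225 A
  Magnitude: I_R2 = 0.225 A
Part 3:
  I_R1 = (V_0 - V_1)/R1 = (9 - 4.5)/20 = 0.225 A
  P_R1 = I_R1² × R1 = (0.225)² × 20 = 1.012 W
Part 4:
  Power in each resistor, P = (ΔV)²/R:
    P_R1 = (9 - 4.5)²/20 = 1.012 W
    P_R2 = (4.5 - 0)²/20 = 1.012 W
  P_total = P_R1 + P_R2 = 2.025 W

Final answers:
1. V_1 = 4.5 V
2. I_R2 = 0.225 A
3. P_R1 = 1.012 W
4. P_total = 2.025 W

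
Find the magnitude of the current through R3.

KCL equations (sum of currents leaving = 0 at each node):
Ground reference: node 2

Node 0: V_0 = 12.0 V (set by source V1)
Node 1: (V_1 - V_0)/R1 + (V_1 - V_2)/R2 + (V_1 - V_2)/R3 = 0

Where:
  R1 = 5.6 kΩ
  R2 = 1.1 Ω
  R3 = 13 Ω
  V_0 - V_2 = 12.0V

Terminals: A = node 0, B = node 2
Nodal analysis, taking node 2 as the 0 V reference.
Source V1 fixes V_0 = 12 V.
KCL at each unknown node (sum of currents leaving = 0; resistances in Ω):
  Node 1: (V_1 - 12)/5600 + (V_1 - 0)/1.1 + (V_1 - 0)/13 = 0
Collecting terms: 0.9862 × V_1 = 0.002143  =>  V_1 = 0.002173 V
I_R3 = (V_1 - V_2)/R3 = (0.002173 - 0)/13 = 0.0001671 A
|I_R3| = 0.0001671 A

Final answer: |I_R3| = 0.0001671 A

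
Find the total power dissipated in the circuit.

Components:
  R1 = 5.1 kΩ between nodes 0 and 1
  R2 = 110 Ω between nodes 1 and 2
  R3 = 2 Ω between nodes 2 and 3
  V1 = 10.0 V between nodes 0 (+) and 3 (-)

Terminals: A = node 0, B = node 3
Nodal analysis, taking node 3 as the 0 V reference.
Source V1 fixes V_0 = 10 V.
KCL at each unknown node (sum of currents leaving = 0; resistances in Ω):
  Node 1: (V_1 - 10)/5100 + (V_1 - V_2)/110 = 0
  Node 2: (V_2 - V_1)/110 + (V_2 - 0)/2 = 0
Collecting terms (coefficients in siemens):
  0.009287·V_1 - 0.009091·V_2 = 0.001961
  0.5091·V_2 - 0.009091·V_1 = 0
Determinant D = (0.009287)(0.5091) - (-0.009091)(-0.009091) = 0.004645
V_1 = [(0.001961)(0.5091) - (-0.009091)(0)]/D = 0.2149 V
V_2 = [(0.009287)(0) - (0.001961)(-0.009091)]/D = 0.003837 V
Power in each resistor, P = (ΔV)²/R:
  P_R1 = (10 - 0.2149)²/5100 = 0.01877 W
  P_R2 = (0.2149 - 0.003837)²/110 = 0.0004049 W
  P_R3 = (0.003837 - 0)²/2 = 0.000007362 W
P_total = P_R1 + P_R2 + P_R3 = 0.01919 W

Final answer: 0.01919 W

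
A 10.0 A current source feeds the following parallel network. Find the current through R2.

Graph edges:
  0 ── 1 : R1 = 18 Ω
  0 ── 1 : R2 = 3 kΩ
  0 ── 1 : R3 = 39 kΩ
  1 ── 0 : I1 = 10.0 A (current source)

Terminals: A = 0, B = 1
All resistors sit directly between nodes 0 and 1, so they are in parallel and share one voltage V; the full source current 10 A splits among them.
1/R_par = 1/18 + 1/3000 + 1/39000 = 0.05591 S  =>  R_par = 17.88 Ω
V = I × R_par = 10 × 17.88 = 178.8 V
I_R2 = V/R2 = 178.8/3000 = 0.05961 A

Final answer: 0.05961 A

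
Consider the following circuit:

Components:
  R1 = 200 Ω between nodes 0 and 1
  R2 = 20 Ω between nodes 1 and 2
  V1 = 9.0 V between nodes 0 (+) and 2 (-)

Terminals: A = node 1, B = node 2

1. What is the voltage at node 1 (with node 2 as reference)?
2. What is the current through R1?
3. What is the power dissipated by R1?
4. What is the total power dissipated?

Nodal analysis, taking node 2 as the 0 V reference.
Source V1 fixes V_0 = 9 V.
KCL at each unknown node (sum of currents leaving = 0; resistances in Ω):
  Node 1: (V_1 - 9)/200 + (V_1 - 0)/20 = 0
Collecting terms: 0.055 × V_1 = 0.045  =>  V_1 = 0.8182 V
Part 1:
  Read off the nodal solution: V_1 = 0.8182 V
Part 2:
  I_R1 = (V_0 - V_1)/R1 = (9 - 0.8182)/200 = 0.04091 A
  Magnitude: I_R1 = 0.04091 A
Part 3:
  I_R1 = (V_0 - V_1)/R1 = (9 - 0.8182)/200 = 0.04091 A
  P_R1 = I_R1² × R1 = (0.04091)² × 200 = 0.3347 W
Part 4:
  Power in each resistor, P = (ΔV)²/R:
    P_R1 = (9 - 0.8182)²/200 = 0.3347 W
    P_R2 = (0.8182 - 0)²/20 = 0.03347 W
  P_total = P_R1 + P_R2 = 0.3682 W

Final answers:
1. V_1 = 0.8182 V
2. I_R1 = 0.04091 A
3. P_R1 = 0.3347 W
4. P_total = 0.3682 W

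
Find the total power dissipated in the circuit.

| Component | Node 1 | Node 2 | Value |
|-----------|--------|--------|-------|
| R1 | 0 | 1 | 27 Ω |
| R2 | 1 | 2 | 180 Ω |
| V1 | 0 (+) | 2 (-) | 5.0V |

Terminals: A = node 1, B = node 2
Nodal analysis, taking node 2 as the 0 V reference.
Source V1 fixes V_0 = 5 V.
KCL at each unknown node (sum of currents leaving = 0; resistances in Ω):
  Node 1: (V_1 - 5)/27 + (V_1 - 0)/180 = 0
Collecting terms: 0.04259 × V_1 = 0.1852  =>  V_1 = 4.348 V
Power in each resistor, P = (ΔV)²/R:
  P_R1 = (5 - 4.348)²/27 = 0.01575 W
  P_R2 = (4.348 - 0)²/180 = 0.105 W
P_total = P_R1 + P_R2 = 0.1208 W

Final answer: 0.1208 W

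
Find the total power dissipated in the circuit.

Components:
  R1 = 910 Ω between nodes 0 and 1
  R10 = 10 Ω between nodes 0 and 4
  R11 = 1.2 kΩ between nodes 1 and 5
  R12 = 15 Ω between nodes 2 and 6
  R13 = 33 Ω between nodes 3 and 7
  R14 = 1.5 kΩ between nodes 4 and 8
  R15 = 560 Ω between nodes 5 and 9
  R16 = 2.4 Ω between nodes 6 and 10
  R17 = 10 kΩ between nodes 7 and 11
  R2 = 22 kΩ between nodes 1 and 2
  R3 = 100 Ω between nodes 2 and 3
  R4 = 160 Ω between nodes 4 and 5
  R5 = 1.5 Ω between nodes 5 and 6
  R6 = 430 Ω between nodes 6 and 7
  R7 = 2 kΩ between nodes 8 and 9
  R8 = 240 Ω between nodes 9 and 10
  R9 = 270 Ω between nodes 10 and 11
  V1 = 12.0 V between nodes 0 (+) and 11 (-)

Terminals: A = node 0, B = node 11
Nodal analysis, taking node 11 as the 0 V reference.
Source V1 fixes V_0 = 12 V.
KCL at each unknown node (sum of currents leaving = 0; resistances in Ω):
  Node 1: (V_1 - 12)/910 + (V_1 - V_2)/22000 + (V_1 - V_5)/1200 = 0
  Node 2: (V_2 - V_1)/22000 + (V_2 - V_3)/100 + (V_2 - V_6)/15 = 0
  Node 3: (V_3 - V_2)/100 + (V_3 - V_7)/33 = 0
  Node 4: (V_4 - V_5)/160 + (V_4 - 12)/10 + (V_4 - V_8)/1500 = 0
  Node 5: (V_5 - V_4)/160 + (V_5 - V_6)/1.5 + (V_5 - V_1)/1200 + (V_5 - V_9)/560 = 0
  Node 6: (V_6 - V_5)/1.5 + (V_6 - V_7)/430 + (V_6 - V_2)/15 + (V_6 - V_10)/2.4 = 0
  Node 7: (V_7 - V_6)/430 + (V_7 - V_3)/33 + (V_7 - 0)/10000 = 0
  Node 8: (V_8 - V_9)/2000 + (V_8 - V_4)/1500 = 0
  Node 9: (V_9 - V_8)/2000 + (V_9 - V_10)/240 + (V_9 - V_5)/560 = 0
  Node 10: (V_10 - V_9)/240 + (V_10 - 0)/270 + (V_10 - V_6)/2.4 = 0
Collecting terms (coefficients in siemens):
  0.001978·V_1 - 0.00004545·V_2 - 0.0008333·V_5 = 0.01319
  0.07671·V_2 - 0.00004545·V_1 - 0.01·V_3 - 0.06667·V_6 = 0
  0.0403·V_3 - 0.01·V_2 - 0.0303·V_7 = 0
  0.1069·V_4 - 0.00625·V_5 - 0.0006667·V_8 = 1.2
  0.6755·V_5 - 0.0008333·V_1 - 0.00625·V_4 - 0.6667·V_6 - 0.001786·V_9 = 0
  1.152·V_6 - 0.06667·V_2 - 0.6667·V_5 - 0.002326·V_7 - 0.4167·V_10 = 0
  0.03273·V_7 - 0.0303·V_3 - 0.002326·V_6 = 0
  0.001167·V_8 - 0.0006667·V_4 - 0.0005·V_9 = 0
  0.006452·V_9 - 0.001786·V_5 - 0.0005·V_8 - 0.004167·V_10 = 0
  0.4245·V_10 - 0.4167·V_6 - 0.004167·V_9 = 0
Solving these 10 simultaneous equations (Gaussian elimination) gives:
  V_1 = 10.07 V, V_2 = 7.61 V, V_3 = 7.554 V, V_4 = 11.73 V
  V_5 = 7.659 V, V_6 = 7.617 V, V_7 = 7.535 V, V_8 = 10.04 V
  V_9 = 7.774 V, V_10 = 7.552 V
Power in each resistor, P = (ΔV)²/R:
  P_R1 = (12 - 10.07)²/910 = 0.004094 W
  P_R2 = (10.07 - 7.61)²/22000 = 0.000275 W
  P_R3 = (7.61 - 7.554)²/100 = 0.00003175 W
  P_R4 = (11.73 - 7.659)²/160 = 0.1038 W
  P_R5 = (7.659 - 7.617)²/1.5 = 0.00115 W
  P_R6 = (7.617 - 7.535)²/430 = 0.00001553 W
  P_R7 = (10.04 - 7.774)²/2000 = 0.00256 W
  P_R8 = (7.774 - 7.552)²/240 = 0.0002054 W
  P_R9 = (7.552 - 0)²/270 = 0.2112 W
  P_R10 = (12 - 11.73)²/10 = 0.007077 W
  P_R11 = (10.07 - 7.659)²/1200 = 0.004845 W
  P_R12 = (7.61 - 7.617)²/15 = 0.00000306 W
  P_R13 = (7.554 - 7.535)²/33 = 0.00001048 W
  P_R14 = (11.73 - 10.04)²/1500 = 0.00192 W
  P_R15 = (7.659 - 7.774)²/560 = 0.00002385 W
  P_R16 = (7.617 - 7.552)²/2.4 = 0.001756 W
  P_R17 = (7.535 - 0)²/10000 = 0.005678 W
P_total = P_R1 + P_R2 + P_R3 + P_R4 + P_R5 + P_R6 + P_R7 + P_R8 + P_R9 + P_R10 + P_R11 + P_R12 + P_R13 + P_R14 + P_R15 + P_R16 + P_R17 = 0.3447 W

Final answer: 0.3447 W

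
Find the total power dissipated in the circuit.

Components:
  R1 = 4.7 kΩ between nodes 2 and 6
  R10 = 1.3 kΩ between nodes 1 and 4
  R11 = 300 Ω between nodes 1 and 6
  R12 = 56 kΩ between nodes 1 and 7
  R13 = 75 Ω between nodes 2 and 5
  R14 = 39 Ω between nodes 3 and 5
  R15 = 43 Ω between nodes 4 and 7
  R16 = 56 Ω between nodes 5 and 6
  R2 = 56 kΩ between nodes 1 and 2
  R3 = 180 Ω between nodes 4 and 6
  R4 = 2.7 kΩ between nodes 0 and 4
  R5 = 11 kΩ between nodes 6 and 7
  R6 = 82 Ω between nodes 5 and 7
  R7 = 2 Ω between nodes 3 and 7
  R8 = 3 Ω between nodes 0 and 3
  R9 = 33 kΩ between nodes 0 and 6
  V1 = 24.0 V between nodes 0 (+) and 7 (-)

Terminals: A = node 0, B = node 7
Nodal analysis, taking node 7 as the 0 V reference.
Source V1 fixes V_0 = 24 V.
KCL at each unknown node (sum of currents leaving = 0; resistances in Ω):
  Node 1: (V_1 - V_2)/56000 + (V_1 - V_4)/1300 + (V_1 - V_6)/300 + (V_1 - 0)/56000 = 0
  Node 2: (V_2 - V_6)/4700 + (V_2 - V_1)/56000 + (V_2 - V_5)/75 = 0
  Node 3: (V_3 - 0)/2 + (V_3 - 24)/3 + (V_3 - V_5)/39 = 0
  Node 4: (V_4 - V_6)/180 + (V_4 - 24)/2700 + (V_4 - V_1)/1300 + (V_4 - 0)/43 = 0
  Node 5: (V_5 - 0)/82 + (V_5 - V_2)/75 + (V_5 - V_3)/39 + (V_5 - V_6)/56 = 0
  Node 6: (V_6 - V_2)/4700 + (V_6 - V_4)/180 + (V_6 - 0)/11000 + (V_6 - 24)/33000 + (V_6 - V_1)/300 + (V_6 - V_5)/56 = 0
Collecting terms (coefficients in siemens):
  0.004138·V_1 - 0.00001786·V_2 - 0.0007692·V_4 - 0.003333·V_6 = 0
  0.01356·V_2 - 0.00001786·V_1 - 0.01333·V_5 - 0.0002128·V_6 = 0
  0.859·V_3 - 0.02564·V_5 = 8
  0.02995·V_4 - 0.0007692·V_1 - 0.005556·V_6 = 0.008889
  0.06903·V_5 - 0.01333·V_2 - 0.02564·V_3 - 0.01786·V_6 = 0
  0.02708·V_6 - 0.003333·V_1 - 0.0002128·V_2 - 0.005556·V_4 - 0.01786·V_5 = 0.0007273
Solving these 6 simultaneous equations (Gaussian elimination) gives:
  V_1 = 4.052 V, V_2 = 5.852 V, V_3 = 9.489 V, V_4 = 1.274 V
  V_5 = 5.872 V, V_6 = 4.705 V
Power in each resistor, P = (ΔV)²/R:
  P_R1 = (5.852 - 4.705)²/4700 = 0.0002796 W
  P_R2 = (4.052 - 5.852)²/56000 = 0.00005783 W
  P_R3 = (1.274 - 4.705)²/180 = 0.06542 W
  P_R4 = (24 - 1.274)²/2700 = 0.1913 W
  P_R5 = (4.705 - 0)²/11000 = 0.002013 W
  P_R6 = (5.872 - 0)²/82 = 0.4205 W
  P_R7 = (9.489 - 0)²/2 = 45.02 W
  P_R8 = (24 - 9.489)²/3 = 70.19 W
  P_R9 = (24 - 4.705)²/33000 = 0.01128 W
  P_R10 = (4.052 - 1.274)²/1300 = 0.005938 W
  P_R11 = (4.052 - 4.705)²/300 = 0.001422 W
  P_R12 = (4.052 - 0)²/56000 = 0.0002932 W
  P_R13 = (5.852 - 5.872)²/75 = 0.000005715 W
  P_R14 = (9.489 - 5.872)²/39 = 0.3354 W
  P_R15 = (1.274 - 0)²/43 = 0.03772 W
  P_R16 = (5.872 - 4.705)²/56 = 0.02432 W
P_total = P_R1 + P_R2 + P_R3 + P_R4 + P_R5 + P_R6 + P_R7 + P_R8 + P_R9 + P_R10 + P_R11 + P_R12 + P_R13 + P_R14 + P_R15 + P_R16 = 116.3 W

Final answer: 116.3 W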